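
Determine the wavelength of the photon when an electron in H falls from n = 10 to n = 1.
92.047 nm

First, find the transition energy using E_n = -13.6057 / n² eV:
E_10 = -13.6057 / 10² = -0.13606 eV
E_1 = -13.6057 / 1² = -13.60570 eV

Photon energy: |ΔE| = |E_1 - E_10| = 13.46964 eV

Convert to wavelength using E = hc/λ with hc = 1239.84 eV·nm:
λ = hc/E = 1239.84 eV·nm / 13.46964 eV
λ = 92.047 nm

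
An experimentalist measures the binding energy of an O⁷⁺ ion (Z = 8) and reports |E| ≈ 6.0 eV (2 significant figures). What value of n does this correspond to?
n = 12

The exact energy levels follow E_n = -13.6057 Z² / n² eV with Z = 8.

The measured value (-6.0 eV) is reported to only 2 significant figures, so we must test candidate n values and see which one matches to that precision.

Candidate energies:
  n = 10:  E = -13.6057 × 8² / 10² = -8.70765 eV
  n = 11:  E = -13.6057 × 8² / 11² = -7.19640 eV
  n = 12:  E = -13.6057 × 8² / 12² = -6.04698 eV  ← matches
  n = 13:  E = -13.6057 × 8² / 13² = -5.15245 eV
  n = 14:  E = -13.6057 × 8² / 14² = -4.44268 eV

Checking against the measurement of -6.0 eV (2 sig figs), only n = 12 agrees:
E_12 = -6.04698 eV, which rounds to -6.0 eV ✓

Therefore n = 12.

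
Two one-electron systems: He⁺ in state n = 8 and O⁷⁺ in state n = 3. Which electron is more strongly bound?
O⁷⁺ at n = 3 (E = -96.751644 eV)

Using E_n = -13.6057 Z² / n² eV:

He⁺ (Z = 2) at n = 8:
E = -13.6057 × 2² / 8² = -13.6057 × 4 / 64 = -0.850356250 eV

O⁷⁺ (Z = 8) at n = 3:
E = -13.6057 × 8² / 3² = -13.6057 × 64 / 9 = -96.751644444 eV

Since -96.751644444 eV < -0.850356250 eV,
O⁷⁺ at n = 3 is more tightly bound (requires more energy to ionize).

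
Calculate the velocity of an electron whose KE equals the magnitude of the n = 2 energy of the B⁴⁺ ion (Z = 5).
5.4692e+06 m/s (or 1.82434% of c)

The binding energy at n = 2 for B⁴⁺ is:
E_2 = -13.6057 × 5²/2² = -85.0356250 eV
|E_2| = 85.0356250 eV

Convert to Joules:
KE = 85.0356250 eV × (1.602177 × 10⁻¹⁹ J/eV) = 1.362421e-17 J

Using KE = ½mv²:
v = √(2·KE/m_e)
v = √(2 × 1.362421e-17 J / 9.10938 × 10⁻³¹ kg)
v = 5.4692e+06 m/s

This is approximately 1.82434% the speed of light.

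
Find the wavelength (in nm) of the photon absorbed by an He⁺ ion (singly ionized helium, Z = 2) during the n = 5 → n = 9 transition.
823.799952 nm

First, find the transition energy using E_n = -13.6057 Z² / n² eV:
E_5 = -13.6057 × 2² / 5² = -2.1769120000 eV
E_9 = -13.6057 × 2² / 9² = -0.6718864198 eV

Photon energy: |ΔE| = |E_9 - E_5| = 1.5050255802 eV

Convert to wavelength using E = hc/λ with hc = 1239.84 eV·nm:
λ = hc/E = 1239.84 eV·nm / 1.5050255802 eV
λ = 823.799952 nm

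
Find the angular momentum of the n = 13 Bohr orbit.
1.37094e-33 J·s (or 13ℏ)

In the Bohr model, angular momentum is quantized:
L = nℏ

where ℏ = h/(2π) = 1.0545718e-34 J·s

For n = 13:
L = 13 × 1.0545718e-34 J·s
L = 1.37094e-33 J·s

This can also be written as L = 13ℏ.
The angular momentum is an integer multiple of the reduced Planck constant.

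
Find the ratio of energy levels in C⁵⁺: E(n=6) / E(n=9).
2.25000

Using E_n = -13.6057 Z² / n² eV with Z = 6:

E_6 = -13.6057 × 6² / 6² = -489.8052 / 36 = -13.60570000000 eV
E_9 = -13.6057 × 6² / 9² = -489.8052 / 81 = -6.04697777778 eV

The ratio is:
E_6/E_9 = (-13.60570000000) / (-6.04697777778)
E_6/E_9 = (-489.8052/36) / (-489.8052/81)
E_6/E_9 = 81/36
E_6/E_9 = 2.25000
(Note: the Z² factors cancel in the ratio.)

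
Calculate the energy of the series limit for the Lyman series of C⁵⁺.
489.80520 eV

The series limit corresponds to the transition from n = ∞ to n = 1.
This is the highest energy (shortest wavelength) transition in the Lyman series.

E_∞ = 0 eV
E_1 = -13.6057 × 6² / 1² = -489.80520 eV

Energy at series limit:
ΔE = E_∞ - E_1 = 0 - (-489.80520) = 489.80520 eV

This energy equals the ionization energy from the n = 1 state of C⁵⁺.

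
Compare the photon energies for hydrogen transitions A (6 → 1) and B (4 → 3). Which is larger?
6 → 1

Calculate the energy for each transition:

Transition 6 → 1:
ΔE₁ = |E_1 - E_6| = |-13.6057/1² - (-13.6057/6²)|
ΔE₁ = |-13.60570000 - (-0.37793611)| = 13.22776 eV

Transition 4 → 3:
ΔE₂ = |E_3 - E_4| = |-13.6057/3² - (-13.6057/4²)|
ΔE₂ = |-1.51174444 - (-0.85035625)| = 0.66139 eV

Since 13.22776 eV > 0.66139 eV, the transition 6 → 1 emits the more energetic photon.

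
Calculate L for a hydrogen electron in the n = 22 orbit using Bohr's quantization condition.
2.3201e-33 J·s (or 22ℏ)

In the Bohr model, angular momentum is quantized:
L = nℏ

where ℏ = h/(2π) = 1.054572e-34 J·s

For n = 22:
L = 22 × 1.054572e-34 J·s
L = 2.3201e-33 J·s

This can also be written as L = 22ℏ.
The angular momentum is an integer multiple of the reduced Planck constant.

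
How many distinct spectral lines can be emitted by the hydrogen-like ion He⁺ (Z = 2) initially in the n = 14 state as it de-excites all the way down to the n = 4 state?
55

The electron can occupy levels n = 4, 5, ..., 14 during de-excitation — that is m = 14 - 4 + 1 = 11 distinct levels.

The number of distinct spectral lines equals the number of ways to choose 2 of these m levels (each pair gives one possible emission transition):

Number of lines = m(m-1)/2 = 11×10/2 = 55

These correspond to all possible transitions between the 11 levels:
14 → 13, 14 → 12, 14 → 11, 14 → 10, 14 → 9, 14 → 8, 14 → 7, 14 → 6...

Each transition produces a photon with a unique energy (and thus wavelength). This count does not depend on Z.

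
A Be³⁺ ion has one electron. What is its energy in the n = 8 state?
-3.40143 eV

For hydrogen-like ions, the energy levels scale with Z²:
E_n = -13.6057 Z² / n² eV

For Be³⁺ (Z = 4) at n = 8:
E_8 = -13.6057 × 4² / 8²
E_8 = -13.6057 × 16 / 64
E_8 = -217.6912 / 64
E_8 = -3.40143 eV

The energy is 16 times more negative than hydrogen at the same n due to the stronger nuclear charge.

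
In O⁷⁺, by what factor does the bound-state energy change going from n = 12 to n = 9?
1.778

Using E_n = -13.6057 Z² / n² eV with Z = 8:

E_9 = -13.6057 × 8² / 9² = -870.7648 / 81 = -10.750182716 eV
E_12 = -13.6057 × 8² / 12² = -870.7648 / 144 = -6.046977778 eV

The ratio is:
E_9/E_12 = (-10.750182716) / (-6.046977778)
E_9/E_12 = (-870.7648/81) / (-870.7648/144)
E_9/E_12 = 144/81
E_9/E_12 = 1.778
(Note: the Z² factors cancel in the ratio.)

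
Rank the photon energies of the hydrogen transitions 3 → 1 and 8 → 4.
3 → 1

Calculate the energy for each transition:

Transition 3 → 1:
ΔE₁ = |E_1 - E_3| = |-13.6057/1² - (-13.6057/3²)|
ΔE₁ = |-13.6057000000 - (-1.5117444444)| = 12.0939556 eV

Transition 8 → 4:
ΔE₂ = |E_4 - E_8| = |-13.6057/4² - (-13.6057/8²)|
ΔE₂ = |-0.8503562500 - (-0.2125890625)| = 0.6377672 eV

Since 12.0939556 eV > 0.6377672 eV, the transition 3 → 1 emits the more energetic photon.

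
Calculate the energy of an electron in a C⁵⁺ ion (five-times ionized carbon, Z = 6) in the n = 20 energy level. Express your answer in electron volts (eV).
-1.225 eV

The energy levels of a hydrogen-like atom are given by:
E_n = -13.6057 Z² / n² eV  (with Z = 6 for C⁵⁺)

For n = 20:
E_20 = -13.6057 × 6² / 20²
E_20 = -13.6057 × 36 / 400
E_20 = -1.225 eV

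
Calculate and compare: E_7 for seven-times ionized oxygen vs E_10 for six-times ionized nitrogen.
O⁷⁺ at n = 7 (E = -17.770710 eV)

Using E_n = -13.6057 Z² / n² eV:

O⁷⁺ (Z = 8) at n = 7:
E = -13.6057 × 8² / 7² = -13.6057 × 64 / 49 = -17.770710204 eV

N⁶⁺ (Z = 7) at n = 10:
E = -13.6057 × 7² / 10² = -13.6057 × 49 / 100 = -6.666793000 eV

Since -17.770710204 eV < -6.666793000 eV,
O⁷⁺ at n = 7 is more tightly bound (requires more energy to ionize).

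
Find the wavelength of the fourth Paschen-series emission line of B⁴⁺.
40.186792 nm

The lines of a series are numbered from the longest wavelength (smallest ΔE) outward; the fourth line is the transition from n = n_f + 4 to n_f.
The Paschen series has all transitions ending at n_f = 3.

For B⁴⁺ (Z = 5), the fourth line (δ-line) is the jump from n = 7 to n = 3:
E_7 = -13.6057 × 5² / 7² = -6.94168367 eV
E_3 = -13.6057 × 5² / 3² = -37.79361111 eV
ΔE = E_7 - E_3 = 30.85192744 eV

λ = hc/E = 1239.84 eV·nm / 30.85192744 eV
λ = 40.186792 nm

This is the δ-line of the Paschen series in B⁴⁺.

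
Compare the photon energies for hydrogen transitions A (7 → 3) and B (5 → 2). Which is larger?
5 → 2

Calculate the energy for each transition:

Transition 7 → 3:
ΔE₁ = |E_3 - E_7| = |-13.6057/3² - (-13.6057/7²)|
ΔE₁ = |-1.511744444444 - (-0.277667346939)| = 1.234077098 eV

Transition 5 → 2:
ΔE₂ = |E_2 - E_5| = |-13.6057/2² - (-13.6057/5²)|
ΔE₂ = |-3.401425000000 - (-0.544228000000)| = 2.857197000 eV

Since 2.857197000 eV > 1.234077098 eV, the transition 5 → 2 emits the more energetic photon.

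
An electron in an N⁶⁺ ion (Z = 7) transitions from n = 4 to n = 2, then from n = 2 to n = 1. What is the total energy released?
625.01 eV

The energy levels of N⁶⁺ are E_n = -13.6057 × 7² / n² eV.

First transition (4 → 2):
ΔE₁ = |E_2 - E_4|
ΔE₁ = |-166.66982500 - (-41.66745625)| = 125.00237 eV

Second transition (2 → 1):
ΔE₂ = |E_1 - E_2|
ΔE₂ = |-666.67930000 - (-166.66982500)| = 500.00948 eV

Total energy released:
E_total = ΔE₁ + ΔE₂ = 125.00237 + 500.00948 = 625.01 eV

Note: This equals the direct transition 4 → 1: 625.01 eV ✓
Energy is conserved regardless of the path taken.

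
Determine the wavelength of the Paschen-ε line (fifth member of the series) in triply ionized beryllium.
59.646445 nm

The lines of a series are numbered from the longest wavelength (smallest ΔE) outward; the fifth line is the transition from n = n_f + 5 to n_f.
The Paschen series has all transitions ending at n_f = 3.

For Be³⁺ (Z = 4), the fifth line (ε-line) is the jump from n = 8 to n = 3:
E_8 = -13.6057 × 4² / 8² = -3.40142500 eV
E_3 = -13.6057 × 4² / 3² = -24.18791111 eV
ΔE = E_8 - E_3 = 20.78648611 eV

λ = hc/E = 1239.84 eV·nm / 20.78648611 eV
λ = 59.646445 nm

This is the ε-line of the Paschen series in Be³⁺.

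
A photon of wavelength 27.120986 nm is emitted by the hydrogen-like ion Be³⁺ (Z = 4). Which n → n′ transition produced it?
n = 5 → n = 2

First, find the photon energy from the wavelength (hc = 1239.84 eV·nm):
E = hc/λ = 1239.84 eV·nm / 27.120986 nm = 45.715152 eV

The energy levels of Be³⁺ satisfy E_n = -13.6057 × 4² / n² eV, so an emission n_i → n_f releases
ΔE = 13.6057 × 4² × (1/n_f² − 1/n_i²) eV.

Setting ΔE equal to the photon energy:
1/n_f² − 1/n_i² = 45.715152 / (13.6057 × 4²) = 0.21000000

Since 1/n_i² must be positive, we need 1/n_f² > 0.21000000, i.e. n_f ≤ 2. For each allowed n_f, solve n_i = (1/n_f² − 0.21000000)^(−1/2) and check whether it is a whole number:
  n_f = 1: 1/n_i² = 1.00000000 − 0.21000000 = 0.79000000 → n_i = 1.125  (not an integer) ✗
  n_f = 2: 1/n_i² = 0.25000000 − 0.21000000 = 0.04000000 → n_i = 5.000  → integer, n_i = 5 ✓

Only n_f = 2 gives an integer upper level, n_i = 5.

The transition is from n = 5 to n = 2 (emission).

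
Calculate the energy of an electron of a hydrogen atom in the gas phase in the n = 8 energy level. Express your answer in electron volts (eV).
-0.213 eV

The energy levels of a hydrogen-like atom are given by:
E_n = -13.6057 eV / n²

For n = 8:
E_8 = -13.6057 eV / 8²
E_8 = -13.6057 eV / 64
E_8 = -0.213 eV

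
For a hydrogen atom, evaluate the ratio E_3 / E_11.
13.4444

Using E_n = -13.6057 Z² / n² eV with Z = 1:

E_3 = -13.6057 / 3² = -13.6057 / 9 = -1.5117444444 eV
E_11 = -13.6057 / 11² = -13.6057 / 121 = -0.1124438017 eV

The ratio is:
E_3/E_11 = (-1.5117444444) / (-0.1124438017)
E_3/E_11 = (-13.6057/9) / (-13.6057/121)
E_3/E_11 = 121/9
E_3/E_11 = 13.4444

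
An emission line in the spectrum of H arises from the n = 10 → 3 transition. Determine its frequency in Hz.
3.33e+14 Hz

First, find the transition energy:
E_10 = -13.6057 / 10² = -0.1360570 eV
E_3 = -13.6057 / 3² = -1.5117444 eV
|ΔE| = |E_3 - E_10| = 1.3756874 eV

Convert to Joules: E = 1.3756874 eV × (1.602177 × 10⁻¹⁹ J/eV) = 2.2041e-19 J

Using E = hf:
f = E/h = 2.2041e-19 J / (6.62607 × 10⁻³⁴ J·s)
f = 3.33e+14 Hz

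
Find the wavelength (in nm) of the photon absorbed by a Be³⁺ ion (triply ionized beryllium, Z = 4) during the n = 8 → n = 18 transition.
454.2306 nm

First, find the transition energy using E_n = -13.6057 Z² / n² eV:
E_8 = -13.6057 × 4² / 8² = -3.40142500 eV
E_18 = -13.6057 × 4² / 18² = -0.67188642 eV

Photon energy: |ΔE| = |E_18 - E_8| = 2.72953858 eV

Convert to wavelength using E = hc/λ with hc = 1239.84 eV·nm:
λ = hc/E = 1239.84 eV·nm / 2.72953858 eV
λ = 454.2306 nm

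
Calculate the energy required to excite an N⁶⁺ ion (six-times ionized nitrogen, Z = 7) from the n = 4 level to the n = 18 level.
39.609804 eV

The energy levels of a hydrogen-like atom are E_n = -13.6057 Z² eV / n².

Energy at n = 4: E_4 = -13.6057 × 7² / 4² = -41.667456250 eV
Energy at n = 18: E_18 = -13.6057 × 7² / 18² = -2.057652160 eV

The excitation energy is the difference:
ΔE = E_18 - E_4
ΔE = -2.057652160 - (-41.667456250)
ΔE = 39.609804 eV

Since this is positive, energy must be absorbed (photon absorption).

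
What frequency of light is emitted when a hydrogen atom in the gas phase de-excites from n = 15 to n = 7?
5.2518e+13 Hz

First, find the transition energy:
E_15 = -13.6057 / 15² = -0.06046978 eV
E_7 = -13.6057 / 7² = -0.27766735 eV
|ΔE| = |E_7 - E_15| = 0.21719757 eV

Convert to Joules: E = 0.21719757 eV × (1.602177 × 10⁻¹⁹ J/eV) = 3.479890e-20 J

Using E = hf:
f = E/h = 3.479890e-20 J / (6.62607 × 10⁻³⁴ J·s)
f = 5.2518e+13 Hz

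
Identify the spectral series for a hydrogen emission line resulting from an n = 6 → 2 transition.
Balmer series

The spectral series in hydrogen are named based on the final (lower) energy level:
- Lyman series: n_final = 1 (ultraviolet)
- Balmer series: n_final = 2 (visible/near-UV)
- Paschen series: n_final = 3 (infrared)
- Brackett series: n_final = 4 (infrared)
- Pfund series: n_final = 5 (far infrared)

Since this transition ends at n = 2, it belongs to the Balmer series.

For reference, this 6 → 2 line has photon energy
ΔE = 13.6057 eV × (1/2² - 1/6²) = 3.0234889 eV,
corresponding to wavelength λ = hc/ΔE = 1239.84 eV·nm / 3.0234889 eV = 410.069 nm in the visible/near-UV region.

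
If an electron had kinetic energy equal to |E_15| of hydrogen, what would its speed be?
1.45846e+05 m/s (or 0.049% of c)

The binding energy at n = 15 for hydrogen is:
E_15 = -13.6057/15² = -0.0604697778 eV
|E_15| = 0.0604697778 eV

Convert to Joules:
KE = 0.0604697778 eV × (1.602177 × 10⁻¹⁹ J/eV) = 9.6883287e-21 J

Using KE = ½mv²:
v = √(2·KE/m_e)
v = √(2 × 9.6883287e-21 J / 9.10938 × 10⁻³¹ kg)
v = 1.45846e+05 m/s

This is approximately 0.049% the speed of light.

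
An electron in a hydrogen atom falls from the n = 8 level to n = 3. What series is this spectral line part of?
Paschen series

The spectral series in hydrogen are named based on the final (lower) energy level:
- Lyman series: n_final = 1 (ultraviolet)
- Balmer series: n_final = 2 (visible/near-UV)
- Paschen series: n_final = 3 (infrared)
- Brackett series: n_final = 4 (infrared)
- Pfund series: n_final = 5 (far infrared)

Since this transition ends at n = 3, it belongs to the Paschen series.

For reference, this 8 → 3 line has photon energy
ΔE = 13.6057 eV × (1/3² - 1/8²) = 1.2991554 eV,
corresponding to wavelength λ = hc/ΔE = 1239.84 eV·nm / 1.2991554 eV = 954.343 nm in the infrared region.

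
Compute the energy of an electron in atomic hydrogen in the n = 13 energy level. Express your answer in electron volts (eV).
-0.08 eV

The energy levels of a hydrogen-like atom are given by:
E_n = -13.6057 eV / n²

For n = 13:
E_13 = -13.6057 eV / 13²
E_13 = -13.6057 eV / 169
E_13 = -0.08 eV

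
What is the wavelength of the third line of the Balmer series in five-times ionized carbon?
12.054 nm

The lines of a series are numbered from the longest wavelength (smallest ΔE) outward; the third line is the transition from n = n_f + 3 to n_f.
The Balmer series has all transitions ending at n_f = 2.

For C⁵⁺ (Z = 6), the third line (γ-line) is the jump from n = 5 to n = 2:
E_5 = -13.6057 × 6² / 5² = -19.59221 eV
E_2 = -13.6057 × 6² / 2² = -122.45130 eV
ΔE = E_5 - E_2 = 102.85909 eV

λ = hc/E = 1239.84 eV·nm / 102.85909 eV
λ = 12.054 nm

This is the γ-line of the Balmer series in C⁵⁺.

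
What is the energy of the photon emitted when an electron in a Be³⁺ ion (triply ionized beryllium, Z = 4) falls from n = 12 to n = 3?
22.676 eV

The energy levels are E_n = -13.6057 Z² eV / n².

Energy at n = 12: E_12 = -13.6057 × 4² / 12² = -1.511744 eV
Energy at n = 3: E_3 = -13.6057 × 4² / 3² = -24.187911 eV

For emission (electron falling to lower state), the photon energy is:
E_photon = E_12 - E_3 = |-1.511744 - (-24.187911)|
E_photon = 22.676 eV

This energy is carried away by the emitted photon.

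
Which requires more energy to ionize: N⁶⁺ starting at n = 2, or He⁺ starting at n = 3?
N⁶⁺ at n = 2 (E = -166.67 eV)

Using E_n = -13.6057 Z² / n² eV:

N⁶⁺ (Z = 7) at n = 2:
E = -13.6057 × 7² / 2² = -13.6057 × 49 / 4 = -166.66983 eV

He⁺ (Z = 2) at n = 3:
E = -13.6057 × 2² / 3² = -13.6057 × 4 / 9 = -6.04698 eV

Since -166.66983 eV < -6.04698 eV,
N⁶⁺ at n = 2 is more tightly bound (requires more energy to ionize).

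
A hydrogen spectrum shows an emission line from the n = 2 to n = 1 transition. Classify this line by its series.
Lyman series

The spectral series in hydrogen are named based on the final (lower) energy level:
- Lyman series: n_final = 1 (ultraviolet)
- Balmer series: n_final = 2 (visible/near-UV)
- Paschen series: n_final = 3 (infrared)
- Brackett series: n_final = 4 (infrared)
- Pfund series: n_final = 5 (far infrared)

Since this transition ends at n = 1, it belongs to the Lyman series.

For reference, this 2 → 1 line has photon energy
ΔE = 13.6057 eV × (1/1² - 1/2²) = 10.204275 eV,
corresponding to wavelength λ = hc/ΔE = 1239.84 eV·nm / 10.204275 eV = 121.502 nm in the ultraviolet region.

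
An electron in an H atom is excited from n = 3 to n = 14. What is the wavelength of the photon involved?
859.610530 nm

First, find the transition energy using E_n = -13.6057 / n² eV:
E_3 = -13.6057 / 3² = -1.5117444444 eV
E_14 = -13.6057 / 14² = -0.0694168367 eV

Photon energy: |ΔE| = |E_14 - E_3| = 1.4423276077 eV

Convert to wavelength using E = hc/λ with hc = 1239.84 eV·nm:
λ = hc/E = 1239.84 eV·nm / 1.4423276077 eV
λ = 859.610530 nm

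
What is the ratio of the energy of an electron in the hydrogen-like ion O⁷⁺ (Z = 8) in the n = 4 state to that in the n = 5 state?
1.5625

Using E_n = -13.6057 Z² / n² eV with Z = 8:

E_4 = -13.6057 × 8² / 4² = -870.7648 / 16 = -54.422800000 eV
E_5 = -13.6057 × 8² / 5² = -870.7648 / 25 = -34.830592000 eV

The ratio is:
E_4/E_5 = (-54.422800000) / (-34.830592000)
E_4/E_5 = (-870.7648/16) / (-870.7648/25)
E_4/E_5 = 25/16
E_4/E_5 = 1.5625
(Note: the Z² factors cancel in the ratio.)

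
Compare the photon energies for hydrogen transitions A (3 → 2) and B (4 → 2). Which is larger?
4 → 2

Calculate the energy for each transition:

Transition 3 → 2:
ΔE₁ = |E_2 - E_3| = |-13.6057/2² - (-13.6057/3²)|
ΔE₁ = |-3.401425000000 - (-1.511744444444)| = 1.889680556 eV

Transition 4 → 2:
ΔE₂ = |E_2 - E_4| = |-13.6057/2² - (-13.6057/4²)|
ΔE₂ = |-3.401425000000 - (-0.850356250000)| = 2.551068750 eV

Since 2.551068750 eV > 1.889680556 eV, the transition 4 → 2 emits the more energetic photon.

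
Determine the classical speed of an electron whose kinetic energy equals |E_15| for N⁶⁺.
1.02092e+06 m/s (or 0.34% of c)

The binding energy at n = 15 for N⁶⁺ is:
E_15 = -13.6057 × 7²/15² = -2.96301911 eV
|E_15| = 2.96301911 eV

Convert to Joules:
KE = 2.96301911 eV × (1.602177 × 10⁻¹⁹ J/eV) = 4.7472811e-19 J

Using KE = ½mv²:
v = √(2·KE/m_e)
v = √(2 × 4.7472811e-19 J / 9.10938 × 10⁻³¹ kg)
v = 1.02092e+06 m/s

This is approximately 0.34% the speed of light.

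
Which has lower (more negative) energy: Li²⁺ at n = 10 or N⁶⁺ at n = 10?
N⁶⁺ at n = 10 (E = -6.666793 eV)

Using E_n = -13.6057 Z² / n² eV:

Li²⁺ (Z = 3) at n = 10:
E = -13.6057 × 3² / 10² = -13.6057 × 9 / 100 = -1.224513000 eV

N⁶⁺ (Z = 7) at n = 10:
E = -13.6057 × 7² / 10² = -13.6057 × 49 / 100 = -6.666793000 eV

Since -6.666793000 eV < -1.224513000 eV,
N⁶⁺ at n = 10 is more tightly bound (requires more energy to ionize).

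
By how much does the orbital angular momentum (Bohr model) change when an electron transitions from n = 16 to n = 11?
5.27e-34 J·s (or 5ℏ)

In the Bohr model, L_n = nℏ where ℏ = 1.0546e-34 J·s.

L_16 = 16ℏ = 1.6874e-33 J·s
L_11 = 11ℏ = 1.1601e-33 J·s

ΔL = L_16 - L_11 = (16 - 11)ℏ = 5ℏ
ΔL = 5 × 1.0546e-34 J·s = 5.27e-34 J·s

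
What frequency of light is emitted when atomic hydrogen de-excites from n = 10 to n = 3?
3.3264e+14 Hz

First, find the transition energy:
E_10 = -13.6057 / 10² = -0.1360570 eV
E_3 = -13.6057 / 3² = -1.5117444 eV
|ΔE| = |E_3 - E_10| = 1.3756874 eV

Convert to Joules: E = 1.3756874 eV × (1.602177 × 10⁻¹⁹ J/eV) = 2.204095e-19 J

Using E = hf:
f = E/h = 2.204095e-19 J / (6.62607 × 10⁻³⁴ J·s)
f = 3.3264e+14 Hz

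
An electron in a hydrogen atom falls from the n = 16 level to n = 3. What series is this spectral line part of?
Paschen series

The spectral series in hydrogen are named based on the final (lower) energy level:
- Lyman series: n_final = 1 (ultraviolet)
- Balmer series: n_final = 2 (visible/near-UV)
- Paschen series: n_final = 3 (infrared)
- Brackett series: n_final = 4 (infrared)
- Pfund series: n_final = 5 (far infrared)

Since this transition ends at n = 3, it belongs to the Paschen series.

For reference, this 16 → 3 line has photon energy
ΔE = 13.6057 eV × (1/3² - 1/16²) = 1.458597 eV,
corresponding to wavelength λ = hc/ΔE = 1239.84 eV·nm / 1.458597 eV = 850.02 nm in the infrared region.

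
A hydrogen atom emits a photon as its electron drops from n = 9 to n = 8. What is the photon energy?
0.04462 eV

The energy levels are E_n = -13.6057 eV / n².

Energy at n = 9: E_9 = -13.6057 / 9² = -0.16797160 eV
Energy at n = 8: E_8 = -13.6057 / 8² = -0.21258906 eV

For emission (electron falling to lower state), the photon energy is:
E_photon = E_9 - E_8 = |-0.16797160 - (-0.21258906)|
E_photon = 0.04462 eV

This energy is carried away by the emitted photon.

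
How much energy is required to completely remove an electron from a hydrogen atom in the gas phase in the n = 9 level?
0.167972 eV

The ionization energy is the energy needed to remove the electron completely (n → ∞).

For hydrogen, E_n = -13.6057 eV / n².

At n = 9: E_9 = -13.6057 / 9² = -0.167971605 eV
At n = ∞: E_∞ = 0 eV

Ionization energy = E_∞ - E_9 = 0 - (-0.167971605) = 0.167971605 eV
Ionization energy ≈ 0.167972 eV

This is also called the binding energy of the electron in state n = 9.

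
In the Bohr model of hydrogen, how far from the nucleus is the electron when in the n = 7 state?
2.5930 nm (or 25.9297 Å)

The Bohr radius formula is:
r_n = n² a₀ / Z

where a₀ = 0.0529177 nm is the Bohr radius.

For H (Z = 1) at n = 7:
r_7 = 7² × 0.0529177 nm / 1
r_7 = 49 × 0.0529177 nm / 1
r_7 = 2.59297 nm / 1
r_7 = 2.5930 nm

The electron orbits at approximately 2.5930 nm from the nucleus.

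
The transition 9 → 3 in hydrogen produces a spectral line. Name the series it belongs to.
Paschen series

The spectral series in hydrogen are named based on the final (lower) energy level:
- Lyman series: n_final = 1 (ultraviolet)
- Balmer series: n_final = 2 (visible/near-UV)
- Paschen series: n_final = 3 (infrared)
- Brackett series: n_final = 4 (infrared)
- Pfund series: n_final = 5 (far infrared)

Since this transition ends at n = 3, it belongs to the Paschen series.

For reference, this 9 → 3 line has photon energy
ΔE = 13.6057 eV × (1/3² - 1/9²) = 1.3437728395 eV,
corresponding to wavelength λ = hc/ΔE = 1239.84 eV·nm / 1.3437728395 eV = 922.655946 nm in the infrared region.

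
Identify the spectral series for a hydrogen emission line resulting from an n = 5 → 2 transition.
Balmer series

The spectral series in hydrogen are named based on the final (lower) energy level:
- Lyman series: n_final = 1 (ultraviolet)
- Balmer series: n_final = 2 (visible/near-UV)
- Paschen series: n_final = 3 (infrared)
- Brackett series: n_final = 4 (infrared)
- Pfund series: n_final = 5 (far infrared)

Since this transition ends at n = 2, it belongs to the Balmer series.

For reference, this 5 → 2 line has photon energy
ΔE = 13.6057 eV × (1/2² - 1/5²) = 2.8571970000 eV,
corresponding to wavelength λ = hc/ΔE = 1239.84 eV·nm / 2.8571970000 eV = 433.935777 nm in the visible/near-UV region.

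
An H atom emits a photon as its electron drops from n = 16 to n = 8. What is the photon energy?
0.1594 eV

The energy levels are E_n = -13.6057 eV / n².

Energy at n = 16: E_16 = -13.6057 / 16² = -0.0531473 eV
Energy at n = 8: E_8 = -13.6057 / 8² = -0.2125891 eV

For emission (electron falling to lower state), the photon energy is:
E_photon = E_16 - E_8 = |-0.0531473 - (-0.2125891)|
E_photon = 0.1594 eV

This energy is carried away by the emitted photon.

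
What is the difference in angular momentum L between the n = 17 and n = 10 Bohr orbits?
7.38200e-34 J·s (or 7ℏ)

In the Bohr model, L_n = nℏ where ℏ = 1.0545718e-34 J·s.

L_17 = 17ℏ = 1.7927721e-33 J·s
L_10 = 10ℏ = 1.0545718e-33 J·s

ΔL = L_17 - L_10 = (17 - 10)ℏ = 7ℏ
ΔL = 7 × 1.0545718e-34 J·s = 7.38200e-34 J·s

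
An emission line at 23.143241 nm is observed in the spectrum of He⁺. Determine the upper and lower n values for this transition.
n = 8 → n = 1

First, find the photon energy from the wavelength (hc = 1239.84 eV·nm):
E = hc/λ = 1239.84 eV·nm / 23.143241 nm = 53.572445 eV

The energy levels of He⁺ satisfy E_n = -13.6057 × 2² / n² eV, so an emission n_i → n_f releases
ΔE = 13.6057 × 2² × (1/n_f² − 1/n_i²) eV.

Setting ΔE equal to the photon energy:
1/n_f² − 1/n_i² = 53.572445 / (13.6057 × 2²) = 0.98437502

Since 1/n_i² must be positive, we need 1/n_f² > 0.98437502, i.e. n_f ≤ 1. For each allowed n_f, solve n_i = (1/n_f² − 0.98437502)^(−1/2) and check whether it is a whole number:
  n_f = 1: 1/n_i² = 1.00000000 − 0.98437502 = 0.01562498 → n_i = 8.000  → integer, n_i = 8 ✓

Only n_f = 1 gives an integer upper level, n_i = 8.

The transition is from n = 8 to n = 1 (emission).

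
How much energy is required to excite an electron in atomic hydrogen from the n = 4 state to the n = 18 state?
0.808363 eV

The energy levels of a hydrogen-like atom are E_n = -13.6057 eV / n².

Energy at n = 4: E_4 = -13.6057 / 4² = -0.850356250 eV
Energy at n = 18: E_18 = -13.6057 / 18² = -0.041992901 eV

The excitation energy is the difference:
ΔE = E_18 - E_4
ΔE = -0.041992901 - (-0.850356250)
ΔE = 0.808363 eV

Since this is positive, energy must be absorbed (photon absorption).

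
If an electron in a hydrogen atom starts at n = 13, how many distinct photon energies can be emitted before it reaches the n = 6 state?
28

The electron can occupy levels n = 6, 7, ..., 13 during de-excitation — that is m = 13 - 6 + 1 = 8 distinct levels.

The number of distinct spectral lines equals the number of ways to choose 2 of these m levels (each pair gives one possible emission transition):

Number of lines = m(m-1)/2 = 8×7/2 = 28

These correspond to all possible transitions between the 8 levels:
13 → 12, 13 → 11, 13 → 10, 13 → 9, 13 → 8, 13 → 7, 13 → 6, 12 → 11...

Each transition produces a photon with a unique energy (and thus wavelength). This count does not depend on Z.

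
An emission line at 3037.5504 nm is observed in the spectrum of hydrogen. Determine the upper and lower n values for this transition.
n = 10 → n = 5

First, find the photon energy from the wavelength (hc = 1239.84 eV·nm):
E = hc/λ = 1239.84 eV·nm / 3037.5504 nm = 0.40817101 eV

The energy levels of hydrogen satisfy E_n = -13.6057 / n² eV, so an emission n_i → n_f releases
ΔE = 13.6057 × (1/n_f² − 1/n_i²) eV.

Setting ΔE equal to the photon energy:
1/n_f² − 1/n_i² = 0.40817101 / 13.6057 = 0.030000001

Since 1/n_i² must be positive, we need 1/n_f² > 0.030000001, i.e. n_f ≤ 5. For each allowed n_f, solve n_i = (1/n_f² − 0.030000001)^(−1/2) and check whether it is a whole number:
  n_f = 1: 1/n_i² = 1.000000000 − 0.030000001 = 0.969999999 → n_i = 1.015  (not an integer) ✗
  n_f = 2: 1/n_i² = 0.250000000 − 0.030000001 = 0.219999999 → n_i = 2.132  (not an integer) ✗
  n_f = 3: 1/n_i² = 0.111111111 − 0.030000001 = 0.081111110 → n_i = 3.511  (not an integer) ✗
  n_f = 4: 1/n_i² = 0.062500000 − 0.030000001 = 0.032499999 → n_i = 5.547  (not an integer) ✗
  n_f = 5: 1/n_i² = 0.040000000 − 0.030000001 = 0.009999999 → n_i = 10.000  → integer, n_i = 10 ✓

Only n_f = 5 gives an integer upper level, n_i = 10.

The transition is from n = 10 to n = 5 (emission).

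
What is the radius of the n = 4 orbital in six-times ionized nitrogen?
0.1210 nm (or 1.2095 Å)

The Bohr radius formula is:
r_n = n² a₀ / Z

where a₀ = 0.0529177 nm is the Bohr radius.

For N⁶⁺ (Z = 7) at n = 4:
r_4 = 4² × 0.0529177 nm / 7
r_4 = 16 × 0.0529177 nm / 7
r_4 = 0.84668 nm / 7
r_4 = 0.1210 nm

The electron orbits at approximately 0.1210 nm from the nucleus.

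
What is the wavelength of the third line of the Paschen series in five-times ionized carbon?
30.37550 nm

The lines of a series are numbered from the longest wavelength (smallest ΔE) outward; the third line is the transition from n = n_f + 3 to n_f.
The Paschen series has all transitions ending at n_f = 3.

For C⁵⁺ (Z = 6), the third line (γ-line) is the jump from n = 6 to n = 3:
E_6 = -13.6057 × 6² / 6² = -13.6057000 eV
E_3 = -13.6057 × 6² / 3² = -54.4228000 eV
ΔE = E_6 - E_3 = 40.8171000 eV

λ = hc/E = 1239.84 eV·nm / 40.8171000 eV
λ = 30.37550 nm

This is the γ-line of the Paschen series in C⁵⁺.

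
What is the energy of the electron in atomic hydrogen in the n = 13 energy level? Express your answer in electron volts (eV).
-0.08 eV

The energy levels of a hydrogen-like atom are given by:
E_n = -13.6057 eV / n²

For n = 13:
E_13 = -13.6057 eV / 13²
E_13 = -13.6057 eV / 169
E_13 = -0.08 eV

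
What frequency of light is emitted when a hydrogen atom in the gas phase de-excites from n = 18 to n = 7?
5.69858e+13 Hz

First, find the transition energy:
E_18 = -13.6057 / 18² = -0.041992901 eV
E_7 = -13.6057 / 7² = -0.277667347 eV
|ΔE| = |E_7 - E_18| = 0.235674446 eV

Convert to Joules: E = 0.235674446 eV × (1.602177 × 10⁻¹⁹ J/eV) = 3.7759218e-20 J

Using E = hf:
f = E/h = 3.7759218e-20 J / (6.62607 × 10⁻³⁴ J·s)
f = 5.69858e+13 Hz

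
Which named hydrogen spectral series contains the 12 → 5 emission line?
Pfund series

The spectral series in hydrogen are named based on the final (lower) energy level:
- Lyman series: n_final = 1 (ultraviolet)
- Balmer series: n_final = 2 (visible/near-UV)
- Paschen series: n_final = 3 (infrared)
- Brackett series: n_final = 4 (infrared)
- Pfund series: n_final = 5 (far infrared)

Since this transition ends at n = 5, it belongs to the Pfund series.

For reference, this 12 → 5 line has photon energy
ΔE = 13.6057 eV × (1/5² - 1/12²) = 0.4497439722 eV,
corresponding to wavelength λ = hc/ΔE = 1239.84 eV·nm / 0.4497439722 eV = 2756.7685 nm in the far infrared region.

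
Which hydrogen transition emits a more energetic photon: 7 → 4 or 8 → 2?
8 → 2

Calculate the energy for each transition:

Transition 7 → 4:
ΔE₁ = |E_4 - E_7| = |-13.6057/4² - (-13.6057/7²)|
ΔE₁ = |-0.85035625 - (-0.27766735)| = 0.57269 eV

Transition 8 → 2:
ΔE₂ = |E_2 - E_8| = |-13.6057/2² - (-13.6057/8²)|
ΔE₂ = |-3.40142500 - (-0.21258906)| = 3.18884 eV

Since 3.18884 eV > 0.57269 eV, the transition 8 → 2 emits the more energetic photon.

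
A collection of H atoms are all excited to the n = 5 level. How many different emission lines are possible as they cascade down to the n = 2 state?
6

The electron can occupy levels n = 2, 3, ..., 5 during de-excitation — that is m = 5 - 2 + 1 = 4 distinct levels.

The number of distinct spectral lines equals the number of ways to choose 2 of these m levels (each pair gives one possible emission transition):

Number of lines = m(m-1)/2 = 4×3/2 = 6

These correspond to all possible transitions between the 4 levels:
5 → 4, 5 → 3, 5 → 2, 4 → 3, 4 → 2, 3 → 2

Each transition produces a photon with a unique energy (and thus wavelength). This count does not depend on Z.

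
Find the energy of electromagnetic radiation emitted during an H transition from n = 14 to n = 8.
0.143172 eV

The energy levels are E_n = -13.6057 eV / n².

Energy at n = 14: E_14 = -13.6057 / 14² = -0.069416837 eV
Energy at n = 8: E_8 = -13.6057 / 8² = -0.212589063 eV

For emission (electron falling to lower state), the photon energy is:
E_photon = E_14 - E_8 = |-0.069416837 - (-0.212589063)|
E_photon = 0.143172 eV

This energy is carried away by the emitted photon.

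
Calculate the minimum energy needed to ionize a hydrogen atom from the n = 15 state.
0.06 eV

The ionization energy is the energy needed to remove the electron completely (n → ∞).

For hydrogen, E_n = -13.6057 eV / n².

At n = 15: E_15 = -13.6057 / 15² = -0.06047 eV
At n = ∞: E_∞ = 0 eV

Ionization energy = E_∞ - E_15 = 0 - (-0.06047) = 0.06047 eV
Ionization energy ≈ 0.06 eV

This is also called the binding energy of the electron in state n = 15.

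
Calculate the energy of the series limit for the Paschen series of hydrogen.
1.51174 eV

The series limit corresponds to the transition from n = ∞ to n = 3.
This is the highest energy (shortest wavelength) transition in the Paschen series.

E_∞ = 0 eV
E_3 = -13.6057 / 3² = -1.51174 eV

Energy at series limit:
ΔE = E_∞ - E_3 = 0 - (-1.51174) = 1.51174 eV

This energy equals the ionization energy from the n = 3 state of hydrogen.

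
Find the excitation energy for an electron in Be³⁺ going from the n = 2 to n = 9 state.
51.7353 eV

The energy levels of a hydrogen-like atom are E_n = -13.6057 Z² eV / n².

Energy at n = 2: E_2 = -13.6057 × 4² / 2² = -54.4228000 eV
Energy at n = 9: E_9 = -13.6057 × 4² / 9² = -2.6875457 eV

The excitation energy is the difference:
ΔE = E_9 - E_2
ΔE = -2.6875457 - (-54.4228000)
ΔE = 51.7353 eV

Since this is positive, energy must be absorbed (photon absorption).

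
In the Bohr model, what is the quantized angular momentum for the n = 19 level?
2.0037e-33 J·s (or 19ℏ)

In the Bohr model, angular momentum is quantized:
L = nℏ

where ℏ = h/(2π) = 1.054572e-34 J·s

For n = 19:
L = 19 × 1.054572e-34 J·s
L = 2.0037e-33 J·s

This can also be written as L = 19ℏ.
The angular momentum is an integer multiple of the reduced Planck constant.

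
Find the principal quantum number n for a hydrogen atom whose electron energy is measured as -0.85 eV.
n = 4

The exact energy levels follow E_n = -13.6057 eV / n².

The measured value (-0.85 eV) is reported to only 2 significant figures, so we must test candidate n values and see which one matches to that precision.

Candidate energies:
  n = 2:  E = -13.6057/2² = -3.40143 eV
  n = 3:  E = -13.6057/3² = -1.51174 eV
  n = 4:  E = -13.6057/4² = -0.85036 eV  ← matches
  n = 5:  E = -13.6057/5² = -0.54423 eV
  n = 6:  E = -13.6057/6² = -0.37794 eV

Checking against the measurement of -0.85 eV (2 sig figs), only n = 4 agrees:
E_4 = -0.85036 eV, which rounds to -0.85 eV ✓

Therefore n = 4.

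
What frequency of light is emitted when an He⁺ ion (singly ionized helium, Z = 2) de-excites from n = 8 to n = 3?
1.2565e+15 Hz

First, find the transition energy:
E_8 = -13.6057 × 2² / 8² = -0.8503563 eV
E_3 = -13.6057 × 2² / 3² = -6.0469778 eV
|ΔE| = |E_3 - E_8| = 5.1966215 eV

Convert to Joules: E = 5.1966215 eV × (1.602177 × 10⁻¹⁹ J/eV) = 8.325907e-19 J

Using E = hf:
f = E/h = 8.325907e-19 J / (6.62607 × 10⁻³⁴ J·s)
f = 1.2565e+15 Hz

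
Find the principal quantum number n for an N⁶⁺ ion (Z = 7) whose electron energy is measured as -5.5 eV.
n = 11

The exact energy levels follow E_n = -13.6057 Z² / n² eV with Z = 7.

The measured value (-5.5 eV) is reported to only 2 significant figures, so we must test candidate n values and see which one matches to that precision.

Candidate energies:
  n = 9:  E = -13.6057 × 7² / 9² = -8.23061 eV
  n = 10:  E = -13.6057 × 7² / 10² = -6.66679 eV
  n = 11:  E = -13.6057 × 7² / 11² = -5.50975 eV  ← matches
  n = 12:  E = -13.6057 × 7² / 12² = -4.62972 eV
  n = 13:  E = -13.6057 × 7² / 13² = -3.94485 eV

Checking against the measurement of -5.5 eV (2 sig figs), only n = 11 agrees:
E_11 = -5.50975 eV, which rounds to -5.5 eV ✓

Therefore n = 11.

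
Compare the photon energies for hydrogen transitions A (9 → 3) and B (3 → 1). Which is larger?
3 → 1

Calculate the energy for each transition:

Transition 9 → 3:
ΔE₁ = |E_3 - E_9| = |-13.6057/3² - (-13.6057/9²)|
ΔE₁ = |-1.511744444 - (-0.167971605)| = 1.343773 eV

Transition 3 → 1:
ΔE₂ = |E_1 - E_3| = |-13.6057/1² - (-13.6057/3²)|
ΔE₂ = |-13.605700000 - (-1.511744444)| = 12.093956 eV

Since 12.093956 eV > 1.343773 eV, the transition 3 → 1 emits the more energetic photon.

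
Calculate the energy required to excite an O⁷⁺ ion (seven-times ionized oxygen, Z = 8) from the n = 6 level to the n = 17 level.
21.17 eV

The energy levels of a hydrogen-like atom are E_n = -13.6057 Z² eV / n².

Energy at n = 6: E_6 = -13.6057 × 8² / 6² = -24.18791 eV
Energy at n = 17: E_17 = -13.6057 × 8² / 17² = -3.01303 eV

The excitation energy is the difference:
ΔE = E_17 - E_6
ΔE = -3.01303 - (-24.18791)
ΔE = 21.17 eV

Since this is positive, energy must be absorbed (photon absorption).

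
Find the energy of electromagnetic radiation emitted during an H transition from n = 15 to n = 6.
0.31747 eV

The energy levels are E_n = -13.6057 eV / n².

Energy at n = 15: E_15 = -13.6057 / 15² = -0.06046978 eV
Energy at n = 6: E_6 = -13.6057 / 6² = -0.37793611 eV

For emission (electron falling to lower state), the photon energy is:
E_photon = E_15 - E_6 = |-0.06046978 - (-0.37793611)|
E_photon = 0.31747 eV

This energy is carried away by the emitted photon.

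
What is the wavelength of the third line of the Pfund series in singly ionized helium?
934.63090 nm

The lines of a series are numbered from the longest wavelength (smallest ΔE) outward; the third line is the transition from n = n_f + 3 to n_f.
The Pfund series has all transitions ending at n_f = 5.

For He⁺ (Z = 2), the third line (γ-line) is the jump from n = 8 to n = 5:
E_8 = -13.6057 × 2² / 8² = -0.850356250 eV
E_5 = -13.6057 × 2² / 5² = -2.176912000 eV
ΔE = E_8 - E_5 = 1.326555750 eV

λ = hc/E = 1239.84 eV·nm / 1.326555750 eV
λ = 934.63090 nm

This is the γ-line of the Pfund series in He⁺.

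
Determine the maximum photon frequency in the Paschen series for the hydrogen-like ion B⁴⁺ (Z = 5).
9.1385e+15 Hz

The series limit corresponds to the transition from n = ∞ to n = 3.
This is the highest energy (shortest wavelength) transition in the Paschen series.

E_∞ = 0 eV
E_3 = -13.6057 × 5² / 3² = -37.7936111 eV

Energy at series limit:
ΔE = E_∞ - E_3 = 0 - (-37.7936111) = 37.7936111 eV
E = 37.7936111 eV × (1.602177 × 10⁻¹⁹ J/eV) = 6.055205e-18 J
f = E/h = 6.055205e-18 J / (6.62607 × 10⁻³⁴ J·s) = 9.1385e+15 Hz

This energy equals the ionization energy from the n = 3 state of B⁴⁺.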